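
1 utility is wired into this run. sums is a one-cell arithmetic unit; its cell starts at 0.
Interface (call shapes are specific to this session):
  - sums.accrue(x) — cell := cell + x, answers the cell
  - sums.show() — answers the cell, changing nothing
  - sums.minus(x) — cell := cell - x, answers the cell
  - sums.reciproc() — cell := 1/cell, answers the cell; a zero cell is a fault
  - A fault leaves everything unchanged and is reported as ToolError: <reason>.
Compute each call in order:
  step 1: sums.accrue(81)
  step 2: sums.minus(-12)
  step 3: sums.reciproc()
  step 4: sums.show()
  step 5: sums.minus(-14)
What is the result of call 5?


Answer: 1303/93

Derivation:
CALL accrue[81]
RET  81
CALL minus[-12]
RET  93
CALL reciproc[]
RET  1/93
CALL show[]
RET  1/93
CALL minus[-14]
RET  1303/93


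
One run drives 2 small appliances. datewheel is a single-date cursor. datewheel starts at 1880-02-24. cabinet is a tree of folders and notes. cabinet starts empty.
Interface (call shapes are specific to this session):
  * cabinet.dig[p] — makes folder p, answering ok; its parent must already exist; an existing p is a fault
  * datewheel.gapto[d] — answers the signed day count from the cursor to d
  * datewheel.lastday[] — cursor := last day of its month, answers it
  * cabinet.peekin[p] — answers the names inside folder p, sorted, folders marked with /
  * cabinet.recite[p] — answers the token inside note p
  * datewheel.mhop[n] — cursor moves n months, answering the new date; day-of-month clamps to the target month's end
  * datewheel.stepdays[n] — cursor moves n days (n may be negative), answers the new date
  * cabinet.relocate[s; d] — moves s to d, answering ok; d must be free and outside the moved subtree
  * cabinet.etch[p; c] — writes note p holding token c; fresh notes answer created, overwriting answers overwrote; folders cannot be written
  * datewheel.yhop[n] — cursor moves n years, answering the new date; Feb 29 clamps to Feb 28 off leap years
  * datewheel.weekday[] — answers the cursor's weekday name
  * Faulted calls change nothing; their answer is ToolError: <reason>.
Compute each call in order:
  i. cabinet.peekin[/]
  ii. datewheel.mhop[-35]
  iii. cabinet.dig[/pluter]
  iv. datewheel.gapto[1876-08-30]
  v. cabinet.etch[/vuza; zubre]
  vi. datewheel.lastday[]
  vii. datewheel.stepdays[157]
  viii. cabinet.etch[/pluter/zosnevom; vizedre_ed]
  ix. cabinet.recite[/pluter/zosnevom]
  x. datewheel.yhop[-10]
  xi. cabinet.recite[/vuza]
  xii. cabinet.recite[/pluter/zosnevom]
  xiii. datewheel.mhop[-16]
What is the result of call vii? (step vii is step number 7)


Answer: 1877-09-04

Derivation:
! 1. cabinet.peekin(p=/) : []
! 2. datewheel.mhop(n=-35) : 1877-03-24
! 3. cabinet.dig(p=/pluter) : ok
! 4. datewheel.gapto(d=1876-08-30) : -206
! 5. cabinet.etch(p=/vuza, c=zubre) : created
! 6. datewheel.lastday() : 1877-03-31
! 7. datewheel.stepdays(n=157) : 1877-09-04
! 8. cabinet.etch(p=/pluter/zosnevom, c=vizedre_ed) : created
! 9. cabinet.recite(p=/pluter/zosnevom) : vizedre_ed
! 10. datewheel.yhop(n=-10) : 1867-09-04
! 11. cabinet.recite(p=/vuza) : zubre
! 12. cabinet.recite(p=/pluter/zosnevom) : vizedre_ed
! 13. datewheel.mhop(n=-16) : 1866-05-04


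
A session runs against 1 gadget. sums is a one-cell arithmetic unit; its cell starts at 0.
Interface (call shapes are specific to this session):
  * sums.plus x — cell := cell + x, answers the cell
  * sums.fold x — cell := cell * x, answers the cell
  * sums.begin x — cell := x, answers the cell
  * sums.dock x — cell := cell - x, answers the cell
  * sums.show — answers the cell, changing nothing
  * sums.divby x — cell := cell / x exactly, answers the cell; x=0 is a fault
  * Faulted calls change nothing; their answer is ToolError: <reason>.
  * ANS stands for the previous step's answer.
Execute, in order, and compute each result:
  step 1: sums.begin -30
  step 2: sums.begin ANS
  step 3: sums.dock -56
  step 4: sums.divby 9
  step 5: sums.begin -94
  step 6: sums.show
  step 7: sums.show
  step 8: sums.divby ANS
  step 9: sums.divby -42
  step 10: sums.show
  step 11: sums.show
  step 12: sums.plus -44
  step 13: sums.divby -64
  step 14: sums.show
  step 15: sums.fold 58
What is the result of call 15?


Answer: 53621/1344

Derivation:
>>> sums.begin x=-30
  -30
>>> sums.begin x=ANS
  -30
>>> sums.dock x=-56
  26
>>> sums.divby x=9
  26/9
>>> sums.begin x=-94
  -94
>>> sums.show
  -94
>>> sums.show
  -94
>>> sums.divby x=ANS
  1
>>> sums.divby x=-42
  -1/42
>>> sums.show
  -1/42
>>> sums.show
  -1/42
>>> sums.plus x=-44
  -1849/42
>>> sums.divby x=-64
  1849/2688
>>> sums.show
  1849/2688
>>> sums.fold x=58
  53621/1344


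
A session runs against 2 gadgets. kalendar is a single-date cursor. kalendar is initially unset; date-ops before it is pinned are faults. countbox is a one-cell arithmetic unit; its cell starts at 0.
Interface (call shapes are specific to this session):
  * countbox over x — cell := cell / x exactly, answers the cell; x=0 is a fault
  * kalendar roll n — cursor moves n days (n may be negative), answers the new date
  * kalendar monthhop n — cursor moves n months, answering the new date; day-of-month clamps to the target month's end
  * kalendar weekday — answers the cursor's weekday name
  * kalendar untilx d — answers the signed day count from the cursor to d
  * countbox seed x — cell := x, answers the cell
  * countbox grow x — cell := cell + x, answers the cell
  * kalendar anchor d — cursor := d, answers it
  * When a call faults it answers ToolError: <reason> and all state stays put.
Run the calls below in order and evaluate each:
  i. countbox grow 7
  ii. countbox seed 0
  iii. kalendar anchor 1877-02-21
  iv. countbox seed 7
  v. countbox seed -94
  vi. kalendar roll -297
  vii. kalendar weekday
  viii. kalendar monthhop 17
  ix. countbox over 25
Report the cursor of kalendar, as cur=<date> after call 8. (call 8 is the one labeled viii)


Answer: cur=1877-09-30

Derivation:
Act: countbox grow[x='7']
Obs: 7
Act: countbox seed[x='0']
Obs: 0
Act: kalendar anchor[d='1877-02-21']
Obs: 1877-02-21
Act: countbox seed[x='7']
Obs: 7
Act: countbox seed[x='-94']
Obs: -94
Act: kalendar roll[n='-297']
Obs: 1876-04-30
Act: kalendar weekday[]
Obs: Sunday
Act: kalendar monthhop[n='17']
Obs: 1877-09-30
Act: countbox over[x='25']
Obs: -94/25


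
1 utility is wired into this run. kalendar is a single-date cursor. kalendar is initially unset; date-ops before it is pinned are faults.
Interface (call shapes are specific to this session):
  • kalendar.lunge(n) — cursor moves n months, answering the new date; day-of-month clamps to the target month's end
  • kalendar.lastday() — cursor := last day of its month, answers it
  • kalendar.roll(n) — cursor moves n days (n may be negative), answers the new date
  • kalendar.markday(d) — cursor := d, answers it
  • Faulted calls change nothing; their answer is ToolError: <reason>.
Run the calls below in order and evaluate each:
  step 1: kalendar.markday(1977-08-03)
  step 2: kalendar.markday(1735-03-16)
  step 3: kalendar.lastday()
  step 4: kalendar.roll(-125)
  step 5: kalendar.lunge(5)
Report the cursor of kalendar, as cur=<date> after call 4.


Answer: cur=1734-11-26

Derivation:
>>> kalendar.markday d: 1977-08-03
[out] 1977-08-03
>>> kalendar.markday d: 1735-03-16
[out] 1735-03-16
>>> kalendar.lastday
[out] 1735-03-31
>>> kalendar.roll n: -125
[out] 1734-11-26
>>> kalendar.lunge n: 5
[out] 1735-04-26


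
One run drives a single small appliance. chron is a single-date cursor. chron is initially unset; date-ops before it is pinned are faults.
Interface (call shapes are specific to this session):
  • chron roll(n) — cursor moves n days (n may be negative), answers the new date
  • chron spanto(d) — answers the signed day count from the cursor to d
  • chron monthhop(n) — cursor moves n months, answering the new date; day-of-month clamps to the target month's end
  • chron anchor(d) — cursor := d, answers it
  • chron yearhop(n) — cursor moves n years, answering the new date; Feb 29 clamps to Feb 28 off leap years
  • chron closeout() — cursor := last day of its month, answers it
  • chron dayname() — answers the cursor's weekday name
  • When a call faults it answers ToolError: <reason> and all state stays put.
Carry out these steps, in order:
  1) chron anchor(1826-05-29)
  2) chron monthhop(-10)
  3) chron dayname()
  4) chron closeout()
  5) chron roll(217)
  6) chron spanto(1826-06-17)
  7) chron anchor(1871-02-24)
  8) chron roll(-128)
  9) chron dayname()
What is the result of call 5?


Now I run chron anchor passing d=1826-05-29, giving 1826-05-29.
I call chron monthhop passing n=-10, — result: 1825-07-29.
I invoke chron dayname, and see Friday.
I run chron closeout(), yielding 1825-07-31.
Using chron roll passing n=217, — result: 1826-03-05.
Using chron spanto passing d=1826-06-17, giving 104.
Next I call chron anchor passing d=1871-02-24, yielding 1871-02-24.
Next I call chron roll passing n=-128, and observe 1870-10-19.
I invoke chron dayname(), — result: Wednesday.

Answer: 1826-03-05


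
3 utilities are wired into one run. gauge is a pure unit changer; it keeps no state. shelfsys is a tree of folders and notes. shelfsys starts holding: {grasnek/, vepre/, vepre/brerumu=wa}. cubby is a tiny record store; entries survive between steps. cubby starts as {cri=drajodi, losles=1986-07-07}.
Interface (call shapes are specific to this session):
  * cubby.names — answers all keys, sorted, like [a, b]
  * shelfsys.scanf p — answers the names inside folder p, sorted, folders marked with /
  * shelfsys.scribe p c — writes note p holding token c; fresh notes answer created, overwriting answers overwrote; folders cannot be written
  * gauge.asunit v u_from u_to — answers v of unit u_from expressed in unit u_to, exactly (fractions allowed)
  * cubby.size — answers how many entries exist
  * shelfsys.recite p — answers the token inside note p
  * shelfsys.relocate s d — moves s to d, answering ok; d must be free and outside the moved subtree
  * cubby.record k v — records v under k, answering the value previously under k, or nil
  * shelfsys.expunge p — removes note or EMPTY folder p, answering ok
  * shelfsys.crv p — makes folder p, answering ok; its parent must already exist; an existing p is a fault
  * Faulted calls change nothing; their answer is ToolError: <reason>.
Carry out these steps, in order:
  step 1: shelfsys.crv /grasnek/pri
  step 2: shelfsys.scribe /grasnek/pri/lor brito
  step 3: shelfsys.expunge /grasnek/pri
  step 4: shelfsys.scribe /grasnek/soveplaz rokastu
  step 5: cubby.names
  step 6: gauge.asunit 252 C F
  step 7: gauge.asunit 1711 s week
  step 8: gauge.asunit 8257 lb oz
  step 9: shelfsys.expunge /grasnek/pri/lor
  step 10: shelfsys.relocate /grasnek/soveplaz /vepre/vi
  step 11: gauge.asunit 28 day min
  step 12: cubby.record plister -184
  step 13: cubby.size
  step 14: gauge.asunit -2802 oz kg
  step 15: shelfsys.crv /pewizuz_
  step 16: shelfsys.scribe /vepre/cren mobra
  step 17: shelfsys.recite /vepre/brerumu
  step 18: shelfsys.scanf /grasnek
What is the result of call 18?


> shelfsys.crv p=/grasnek/pri
  ok
> shelfsys.scribe p=/grasnek/pri/lor c=brito
  created
> shelfsys.expunge p=/grasnek/pri
  ToolError: not empty
> shelfsys.scribe p=/grasnek/soveplaz c=rokastu
  created
> cubby.names
  [cri, losles]
> gauge.asunit v=252 u_from=C u_to=F
  2428/5
> gauge.asunit v=1711 u_from=s u_to=week
  1711/604800
> gauge.asunit v=8257 u_from=lb u_to=oz
  132112
> shelfsys.expunge p=/grasnek/pri/lor
  ok
> shelfsys.relocate s=/grasnek/soveplaz d=/vepre/vi
  ok
> gauge.asunit v=28 u_from=day u_to=min
  40320
> cubby.record k=plister v=-184
  nil
> cubby.size
  3
> gauge.asunit v=-2802 u_from=oz u_to=kg
  -63548291037/800000000
> shelfsys.crv p=/pewizuz_
  ok
> shelfsys.scribe p=/vepre/cren c=mobra
  created
> shelfsys.recite p=/vepre/brerumu
  wa
> shelfsys.scanf p=/grasnek
  [pri/]

Answer: [pri/]


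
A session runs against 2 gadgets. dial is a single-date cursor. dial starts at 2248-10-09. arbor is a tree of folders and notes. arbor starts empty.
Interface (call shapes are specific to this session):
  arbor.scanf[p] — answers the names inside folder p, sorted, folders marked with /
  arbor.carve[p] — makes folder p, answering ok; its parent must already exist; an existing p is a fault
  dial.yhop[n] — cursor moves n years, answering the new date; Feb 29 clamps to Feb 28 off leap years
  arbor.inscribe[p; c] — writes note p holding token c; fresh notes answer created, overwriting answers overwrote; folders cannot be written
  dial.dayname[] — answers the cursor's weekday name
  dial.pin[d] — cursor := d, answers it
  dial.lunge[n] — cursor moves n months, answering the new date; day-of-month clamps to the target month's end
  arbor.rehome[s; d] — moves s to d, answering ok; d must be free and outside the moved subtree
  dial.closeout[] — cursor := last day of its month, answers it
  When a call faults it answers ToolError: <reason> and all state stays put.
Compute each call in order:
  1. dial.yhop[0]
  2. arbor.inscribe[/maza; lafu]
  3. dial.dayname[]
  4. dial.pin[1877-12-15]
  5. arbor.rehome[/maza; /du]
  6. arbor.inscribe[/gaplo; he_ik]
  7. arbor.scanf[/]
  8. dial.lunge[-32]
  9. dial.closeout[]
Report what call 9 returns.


Answer: 1875-04-30

Derivation:
==> yhop(n→0)
<== 2248-10-09
==> inscribe(p→/maza, c→lafu)
<== created
==> dayname()
<== Monday
==> pin(d→1877-12-15)
<== 1877-12-15
==> rehome(s→/maza, d→/du)
<== ok
==> inscribe(p→/gaplo, c→he_ik)
<== created
==> scanf(p→/)
<== [du, gaplo]
==> lunge(n→-32)
<== 1875-04-15
==> closeout()
<== 1875-04-30


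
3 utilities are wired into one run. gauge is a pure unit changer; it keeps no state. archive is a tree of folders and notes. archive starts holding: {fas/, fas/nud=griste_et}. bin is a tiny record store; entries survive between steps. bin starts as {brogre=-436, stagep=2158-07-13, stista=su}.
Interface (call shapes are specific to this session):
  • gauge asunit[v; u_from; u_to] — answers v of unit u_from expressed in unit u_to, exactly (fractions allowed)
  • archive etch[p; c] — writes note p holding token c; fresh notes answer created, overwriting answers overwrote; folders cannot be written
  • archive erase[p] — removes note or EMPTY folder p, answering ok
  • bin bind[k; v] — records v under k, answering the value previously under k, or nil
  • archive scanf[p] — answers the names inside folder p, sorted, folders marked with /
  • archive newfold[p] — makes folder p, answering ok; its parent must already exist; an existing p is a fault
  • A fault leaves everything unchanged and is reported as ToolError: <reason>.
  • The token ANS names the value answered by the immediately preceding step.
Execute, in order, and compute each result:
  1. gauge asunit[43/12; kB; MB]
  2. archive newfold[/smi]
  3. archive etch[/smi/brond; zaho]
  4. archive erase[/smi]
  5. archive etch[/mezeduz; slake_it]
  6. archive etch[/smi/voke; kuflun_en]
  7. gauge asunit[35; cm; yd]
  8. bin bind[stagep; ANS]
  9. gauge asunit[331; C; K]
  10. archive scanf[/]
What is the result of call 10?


I try gauge asunit using v: 43/12, u_from: kB, u_to: MB, which returns 43/12000.
Next I call archive newfold using p: /smi, → ok.
I run archive etch using p: /smi/brond, c: zaho, and get created.
Invoking archive erase using p: /smi, → ToolError: not empty.
Now I run archive etch using p: /mezeduz, c: slake_it, → created.
Then archive etch using p: /smi/voke, c: kuflun_en, which returns created.
Next I call gauge asunit using v: 35, u_from: cm, u_to: yd, and observe 875/2286.
Calling bin bind using k: stagep, v: ANS, — result: 2158-07-13.
I invoke gauge asunit using v: 331, u_from: C, u_to: K, giving 12083/20.
Now I run archive scanf using p: /, and observe [fas/, mezeduz, smi/].

Answer: [fas/, mezeduz, smi/]


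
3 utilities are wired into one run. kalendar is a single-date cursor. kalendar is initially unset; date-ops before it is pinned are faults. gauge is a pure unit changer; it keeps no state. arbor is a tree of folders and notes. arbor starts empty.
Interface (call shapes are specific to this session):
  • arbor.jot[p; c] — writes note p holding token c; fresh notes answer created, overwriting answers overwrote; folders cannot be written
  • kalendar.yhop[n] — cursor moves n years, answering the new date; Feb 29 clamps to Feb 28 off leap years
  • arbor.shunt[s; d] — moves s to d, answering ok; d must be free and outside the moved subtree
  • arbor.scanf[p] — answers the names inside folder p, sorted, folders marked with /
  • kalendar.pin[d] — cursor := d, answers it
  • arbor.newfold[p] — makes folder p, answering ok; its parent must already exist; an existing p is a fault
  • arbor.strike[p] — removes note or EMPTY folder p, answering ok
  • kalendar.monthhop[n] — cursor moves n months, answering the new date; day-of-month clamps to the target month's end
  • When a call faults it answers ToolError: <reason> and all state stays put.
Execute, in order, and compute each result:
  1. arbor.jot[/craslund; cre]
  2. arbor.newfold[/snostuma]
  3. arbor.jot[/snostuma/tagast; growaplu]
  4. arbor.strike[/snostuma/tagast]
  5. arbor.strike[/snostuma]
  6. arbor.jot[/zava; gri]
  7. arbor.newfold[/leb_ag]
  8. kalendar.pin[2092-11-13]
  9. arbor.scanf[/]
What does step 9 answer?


Next I call arbor.jot using p=/craslund, c=cre: created.
Then arbor.newfold using p=/snostuma, and observe ok.
I invoke arbor.jot using p=/snostuma/tagast, c=growaplu: created.
I try arbor.strike using p=/snostuma/tagast, — result: ok.
Using arbor.strike using p=/snostuma, and see ok.
Invoking arbor.jot using p=/zava, c=gri, and observe created.
I run arbor.newfold using p=/leb_ag, which returns ok.
I run kalendar.pin using d=2092-11-13, giving 2092-11-13.
Invoking arbor.scanf using p=/: [craslund, leb_ag/, zava].

Answer: [craslund, leb_ag/, zava]


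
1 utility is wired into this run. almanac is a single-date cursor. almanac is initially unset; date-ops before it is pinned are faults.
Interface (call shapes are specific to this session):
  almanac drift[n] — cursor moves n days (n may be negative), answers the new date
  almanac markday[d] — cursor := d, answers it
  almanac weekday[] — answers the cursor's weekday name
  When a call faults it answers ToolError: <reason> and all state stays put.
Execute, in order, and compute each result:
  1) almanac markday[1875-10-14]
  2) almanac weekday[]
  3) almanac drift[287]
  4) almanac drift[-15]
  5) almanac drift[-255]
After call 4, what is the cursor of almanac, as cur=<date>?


Answer: cur=1876-07-12

Derivation:
[in] almanac markday 1875-10-14
[out] 1875-10-14
[in] almanac weekday
[out] Thursday
[in] almanac drift 287
[out] 1876-07-27
[in] almanac drift -15
[out] 1876-07-12
[in] almanac drift -255
[out] 1875-10-31


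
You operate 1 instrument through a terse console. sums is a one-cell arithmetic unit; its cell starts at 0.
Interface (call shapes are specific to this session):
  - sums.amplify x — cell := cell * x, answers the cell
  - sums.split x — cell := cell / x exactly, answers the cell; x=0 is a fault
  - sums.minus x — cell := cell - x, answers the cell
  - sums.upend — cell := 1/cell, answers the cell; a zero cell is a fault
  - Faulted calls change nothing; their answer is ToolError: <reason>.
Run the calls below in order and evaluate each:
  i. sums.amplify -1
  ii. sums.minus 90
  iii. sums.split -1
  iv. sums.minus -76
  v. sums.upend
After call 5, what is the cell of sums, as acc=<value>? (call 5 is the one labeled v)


I try sums.amplify using -1, and observe 0.
I invoke sums.minus using 90: -90.
Next I call sums.split using -1, → 90.
I use sums.minus using -76, — result: 166.
Next I call sums.upend(), and get 1/166.

Answer: acc=1/166


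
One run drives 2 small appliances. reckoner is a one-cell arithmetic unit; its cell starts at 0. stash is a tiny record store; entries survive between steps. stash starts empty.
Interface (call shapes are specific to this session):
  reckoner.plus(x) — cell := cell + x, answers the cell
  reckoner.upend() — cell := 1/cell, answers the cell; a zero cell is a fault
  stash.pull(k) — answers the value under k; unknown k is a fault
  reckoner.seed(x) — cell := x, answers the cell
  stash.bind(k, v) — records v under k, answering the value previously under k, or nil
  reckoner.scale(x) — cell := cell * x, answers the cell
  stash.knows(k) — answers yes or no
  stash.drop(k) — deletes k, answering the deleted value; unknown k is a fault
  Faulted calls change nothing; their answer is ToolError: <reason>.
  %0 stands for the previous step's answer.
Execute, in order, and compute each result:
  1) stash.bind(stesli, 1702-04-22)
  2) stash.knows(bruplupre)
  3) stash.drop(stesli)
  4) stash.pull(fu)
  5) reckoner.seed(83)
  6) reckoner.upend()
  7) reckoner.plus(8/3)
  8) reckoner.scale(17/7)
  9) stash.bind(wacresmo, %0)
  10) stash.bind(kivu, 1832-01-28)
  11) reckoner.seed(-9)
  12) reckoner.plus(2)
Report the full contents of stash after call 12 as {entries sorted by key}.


Answer: {kivu=1832-01-28, wacresmo=11339/1743}

Derivation:
# stash.bind(k='stesli', v='1702-04-22') -> nil
# stash.knows(k='bruplupre') -> no
# stash.drop(k='stesli') -> 1702-04-22
# stash.pull(k='fu') -> ToolError: no such key fu
# reckoner.seed(x='83') -> 83
# reckoner.upend() -> 1/83
# reckoner.plus(x='8/3') -> 667/249
# reckoner.scale(x='17/7') -> 11339/1743
# stash.bind(k='wacresmo', v='%0') -> nil
# stash.bind(k='kivu', v='1832-01-28') -> nil
# reckoner.seed(x='-9') -> -9
# reckoner.plus(x='2') -> -7


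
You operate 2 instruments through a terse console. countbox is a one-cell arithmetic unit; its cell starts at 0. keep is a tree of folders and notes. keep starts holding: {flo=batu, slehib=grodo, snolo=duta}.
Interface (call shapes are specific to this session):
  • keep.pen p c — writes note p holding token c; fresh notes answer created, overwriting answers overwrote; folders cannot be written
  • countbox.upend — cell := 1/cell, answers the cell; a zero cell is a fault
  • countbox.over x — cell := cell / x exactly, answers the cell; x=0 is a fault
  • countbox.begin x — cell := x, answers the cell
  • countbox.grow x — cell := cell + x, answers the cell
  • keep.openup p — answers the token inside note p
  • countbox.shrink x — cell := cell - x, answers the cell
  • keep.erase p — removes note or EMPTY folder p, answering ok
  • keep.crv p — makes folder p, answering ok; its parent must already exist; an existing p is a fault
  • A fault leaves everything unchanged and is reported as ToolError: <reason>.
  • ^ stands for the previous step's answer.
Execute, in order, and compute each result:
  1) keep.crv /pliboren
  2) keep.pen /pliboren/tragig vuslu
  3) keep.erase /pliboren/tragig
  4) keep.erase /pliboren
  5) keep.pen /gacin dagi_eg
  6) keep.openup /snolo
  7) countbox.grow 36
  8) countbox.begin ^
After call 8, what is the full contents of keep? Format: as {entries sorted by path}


-- keep.crv(p='/pliboren') -> ok
-- keep.pen(p='/pliboren/tragig', c='vuslu') -> created
-- keep.erase(p='/pliboren/tragig') -> ok
-- keep.erase(p='/pliboren') -> ok
-- keep.pen(p='/gacin', c='dagi_eg') -> created
-- keep.openup(p='/snolo') -> duta
-- countbox.grow(x='36') -> 36
-- countbox.begin(x='^') -> 36

Answer: {flo=batu, gacin=dagi_eg, slehib=grodo, snolo=duta}


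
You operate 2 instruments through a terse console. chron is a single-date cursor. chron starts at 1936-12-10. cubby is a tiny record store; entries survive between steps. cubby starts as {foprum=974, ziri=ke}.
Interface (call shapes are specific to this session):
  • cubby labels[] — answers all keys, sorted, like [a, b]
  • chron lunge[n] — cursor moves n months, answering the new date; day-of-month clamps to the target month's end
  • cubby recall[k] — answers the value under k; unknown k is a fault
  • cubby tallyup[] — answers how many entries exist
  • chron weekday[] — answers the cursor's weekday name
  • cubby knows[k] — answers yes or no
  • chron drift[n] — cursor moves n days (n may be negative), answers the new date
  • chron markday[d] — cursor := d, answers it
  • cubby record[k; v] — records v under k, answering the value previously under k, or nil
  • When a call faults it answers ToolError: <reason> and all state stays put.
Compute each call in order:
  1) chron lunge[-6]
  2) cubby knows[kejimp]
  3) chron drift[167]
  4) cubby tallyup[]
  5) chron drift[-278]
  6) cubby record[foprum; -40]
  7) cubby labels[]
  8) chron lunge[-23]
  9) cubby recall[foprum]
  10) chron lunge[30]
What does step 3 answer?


>> chron lunge(n=-6)
<< 1936-06-10
>> cubby knows(k=kejimp)
<< no
>> chron drift(n=167)
<< 1936-11-24
>> cubby tallyup()
<< 2
>> chron drift(n=-278)
<< 1936-02-20
>> cubby record(k=foprum, v=-40)
<< 974
>> cubby labels()
<< [foprum, ziri]
>> chron lunge(n=-23)
<< 1934-03-20
>> cubby recall(k=foprum)
<< -40
>> chron lunge(n=30)
<< 1936-09-20

Answer: 1936-11-24


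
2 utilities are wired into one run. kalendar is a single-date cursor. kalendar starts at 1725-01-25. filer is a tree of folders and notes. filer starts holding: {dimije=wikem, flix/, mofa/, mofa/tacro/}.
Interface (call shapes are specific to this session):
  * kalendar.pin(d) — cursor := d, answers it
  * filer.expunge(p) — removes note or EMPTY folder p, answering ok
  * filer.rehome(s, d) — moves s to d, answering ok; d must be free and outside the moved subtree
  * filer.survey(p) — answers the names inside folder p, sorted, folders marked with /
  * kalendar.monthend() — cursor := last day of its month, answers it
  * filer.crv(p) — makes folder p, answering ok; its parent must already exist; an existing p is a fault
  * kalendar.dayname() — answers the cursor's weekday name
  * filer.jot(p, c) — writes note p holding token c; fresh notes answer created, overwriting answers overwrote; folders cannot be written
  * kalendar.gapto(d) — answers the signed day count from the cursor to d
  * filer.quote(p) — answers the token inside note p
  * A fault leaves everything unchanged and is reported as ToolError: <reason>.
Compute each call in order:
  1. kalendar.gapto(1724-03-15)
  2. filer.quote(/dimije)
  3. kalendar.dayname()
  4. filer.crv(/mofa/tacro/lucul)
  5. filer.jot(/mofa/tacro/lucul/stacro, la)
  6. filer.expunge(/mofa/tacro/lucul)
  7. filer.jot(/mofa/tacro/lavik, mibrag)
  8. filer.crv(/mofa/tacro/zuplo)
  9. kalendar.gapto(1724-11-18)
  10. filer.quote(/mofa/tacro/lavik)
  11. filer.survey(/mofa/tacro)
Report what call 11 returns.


// kalendar.gapto(d: 1724-03-15) : -316
// filer.quote(p: /dimije) : wikem
// kalendar.dayname() : Thursday
// filer.crv(p: /mofa/tacro/lucul) : ok
// filer.jot(p: /mofa/tacro/lucul/stacro, c: la) : created
// filer.expunge(p: /mofa/tacro/lucul) : ToolError: not empty
// filer.jot(p: /mofa/tacro/lavik, c: mibrag) : created
// filer.crv(p: /mofa/tacro/zuplo) : ok
// kalendar.gapto(d: 1724-11-18) : -68
// filer.quote(p: /mofa/tacro/lavik) : mibrag
// filer.survey(p: /mofa/tacro) : [lavik, lucul/, zuplo/]

Answer: [lavik, lucul/, zuplo/]


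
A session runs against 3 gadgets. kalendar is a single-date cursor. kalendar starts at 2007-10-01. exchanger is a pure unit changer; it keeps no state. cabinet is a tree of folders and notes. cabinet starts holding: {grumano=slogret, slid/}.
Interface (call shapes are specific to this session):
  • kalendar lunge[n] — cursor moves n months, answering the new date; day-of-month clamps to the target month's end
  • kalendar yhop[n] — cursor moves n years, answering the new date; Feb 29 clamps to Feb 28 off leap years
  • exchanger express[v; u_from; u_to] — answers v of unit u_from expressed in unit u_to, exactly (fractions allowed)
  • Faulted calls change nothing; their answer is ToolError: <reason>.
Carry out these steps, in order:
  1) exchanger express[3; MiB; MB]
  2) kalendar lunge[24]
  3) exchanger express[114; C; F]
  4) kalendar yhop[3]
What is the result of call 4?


Answer: 2012-10-01

Derivation:
$ exchanger express v=3 u_from=MiB u_to=MB
:: 49152/15625
$ kalendar lunge n=24
:: 2009-10-01
$ exchanger express v=114 u_from=C u_to=F
:: 1186/5
$ kalendar yhop n=3
:: 2012-10-01


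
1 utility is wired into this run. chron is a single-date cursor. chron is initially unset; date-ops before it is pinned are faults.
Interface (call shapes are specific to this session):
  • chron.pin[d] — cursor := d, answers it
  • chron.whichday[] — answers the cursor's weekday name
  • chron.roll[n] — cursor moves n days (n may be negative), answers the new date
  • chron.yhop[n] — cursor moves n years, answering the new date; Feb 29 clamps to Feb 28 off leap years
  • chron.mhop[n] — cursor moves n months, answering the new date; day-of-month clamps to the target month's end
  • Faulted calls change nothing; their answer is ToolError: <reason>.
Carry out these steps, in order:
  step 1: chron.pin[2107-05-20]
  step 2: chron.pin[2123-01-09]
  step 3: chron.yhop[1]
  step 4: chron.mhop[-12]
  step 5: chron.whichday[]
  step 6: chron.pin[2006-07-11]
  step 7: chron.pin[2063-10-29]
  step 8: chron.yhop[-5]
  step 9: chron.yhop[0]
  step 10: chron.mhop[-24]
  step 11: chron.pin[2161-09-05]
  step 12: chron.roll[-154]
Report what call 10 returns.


>> pin(d=2107-05-20)
<< 2107-05-20
>> pin(d=2123-01-09)
<< 2123-01-09
>> yhop(n=1)
<< 2124-01-09
>> mhop(n=-12)
<< 2123-01-09
>> whichday()
<< Saturday
>> pin(d=2006-07-11)
<< 2006-07-11
>> pin(d=2063-10-29)
<< 2063-10-29
>> yhop(n=-5)
<< 2058-10-29
>> yhop(n=0)
<< 2058-10-29
>> mhop(n=-24)
<< 2056-10-29
>> pin(d=2161-09-05)
<< 2161-09-05
>> roll(n=-154)
<< 2161-04-04

Answer: 2056-10-29


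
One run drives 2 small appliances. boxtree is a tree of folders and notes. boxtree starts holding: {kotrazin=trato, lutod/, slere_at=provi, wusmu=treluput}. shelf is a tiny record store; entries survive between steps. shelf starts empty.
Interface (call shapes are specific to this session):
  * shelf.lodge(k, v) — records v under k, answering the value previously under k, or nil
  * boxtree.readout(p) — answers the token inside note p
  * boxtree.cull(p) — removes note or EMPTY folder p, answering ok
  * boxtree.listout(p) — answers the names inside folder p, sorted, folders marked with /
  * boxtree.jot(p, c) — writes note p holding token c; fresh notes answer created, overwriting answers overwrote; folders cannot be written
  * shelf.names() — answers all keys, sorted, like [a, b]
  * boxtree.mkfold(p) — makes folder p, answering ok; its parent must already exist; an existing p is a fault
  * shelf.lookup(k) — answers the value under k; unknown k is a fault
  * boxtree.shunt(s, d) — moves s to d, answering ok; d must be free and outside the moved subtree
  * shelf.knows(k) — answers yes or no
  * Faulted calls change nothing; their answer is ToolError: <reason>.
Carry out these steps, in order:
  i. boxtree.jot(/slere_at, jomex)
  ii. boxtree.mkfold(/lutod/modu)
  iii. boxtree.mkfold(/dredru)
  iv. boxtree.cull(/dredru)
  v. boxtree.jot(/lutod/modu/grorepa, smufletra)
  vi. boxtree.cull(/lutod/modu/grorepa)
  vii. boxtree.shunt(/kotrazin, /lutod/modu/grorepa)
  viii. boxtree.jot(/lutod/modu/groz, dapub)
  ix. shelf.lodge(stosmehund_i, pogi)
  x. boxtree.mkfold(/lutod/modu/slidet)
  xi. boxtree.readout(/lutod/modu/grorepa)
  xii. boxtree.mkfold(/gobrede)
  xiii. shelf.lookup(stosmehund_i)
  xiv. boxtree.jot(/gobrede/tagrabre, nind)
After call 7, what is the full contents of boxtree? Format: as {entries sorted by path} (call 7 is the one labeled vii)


Answer: {lutod/, lutod/modu/, lutod/modu/grorepa=trato, slere_at=jomex, wusmu=treluput}

Derivation:
[in] boxtree.jot p→/slere_at c→jomex
[out] overwrote
[in] boxtree.mkfold p→/lutod/modu
[out] ok
[in] boxtree.mkfold p→/dredru
[out] ok
[in] boxtree.cull p→/dredru
[out] ok
[in] boxtree.jot p→/lutod/modu/grorepa c→smufletra
[out] created
[in] boxtree.cull p→/lutod/modu/grorepa
[out] ok
[in] boxtree.shunt s→/kotrazin d→/lutod/modu/grorepa
[out] ok
[in] boxtree.jot p→/lutod/modu/groz c→dapub
[out] created
[in] shelf.lodge k→stosmehund_i v→pogi
[out] nil
[in] boxtree.mkfold p→/lutod/modu/slidet
[out] ok
[in] boxtree.readout p→/lutod/modu/grorepa
[out] trato
[in] boxtree.mkfold p→/gobrede
[out] ok
[in] shelf.lookup k→stosmehund_i
[out] pogi
[in] boxtree.jot p→/gobrede/tagrabre c→nind
[out] created


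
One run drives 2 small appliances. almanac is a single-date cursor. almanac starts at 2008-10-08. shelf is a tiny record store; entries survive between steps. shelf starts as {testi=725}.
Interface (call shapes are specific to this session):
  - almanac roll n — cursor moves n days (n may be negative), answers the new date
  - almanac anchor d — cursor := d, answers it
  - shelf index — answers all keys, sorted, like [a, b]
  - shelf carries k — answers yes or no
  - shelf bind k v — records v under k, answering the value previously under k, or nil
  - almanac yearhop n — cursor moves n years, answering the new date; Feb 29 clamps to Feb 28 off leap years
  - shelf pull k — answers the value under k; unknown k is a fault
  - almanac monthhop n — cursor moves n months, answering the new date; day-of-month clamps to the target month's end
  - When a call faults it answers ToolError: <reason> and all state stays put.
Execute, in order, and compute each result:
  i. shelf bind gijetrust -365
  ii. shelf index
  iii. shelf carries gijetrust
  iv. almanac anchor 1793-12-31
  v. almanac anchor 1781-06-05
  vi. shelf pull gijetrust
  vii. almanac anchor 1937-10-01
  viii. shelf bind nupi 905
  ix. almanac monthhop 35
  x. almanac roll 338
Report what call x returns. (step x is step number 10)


Answer: 1941-08-05

Derivation:
>> shelf bind(k=gijetrust, v=-365)
<< nil
>> shelf index()
<< [gijetrust, testi]
>> shelf carries(k=gijetrust)
<< yes
>> almanac anchor(d=1793-12-31)
<< 1793-12-31
>> almanac anchor(d=1781-06-05)
<< 1781-06-05
>> shelf pull(k=gijetrust)
<< -365
>> almanac anchor(d=1937-10-01)
<< 1937-10-01
>> shelf bind(k=nupi, v=905)
<< nil
>> almanac monthhop(n=35)
<< 1940-09-01
>> almanac roll(n=338)
<< 1941-08-05


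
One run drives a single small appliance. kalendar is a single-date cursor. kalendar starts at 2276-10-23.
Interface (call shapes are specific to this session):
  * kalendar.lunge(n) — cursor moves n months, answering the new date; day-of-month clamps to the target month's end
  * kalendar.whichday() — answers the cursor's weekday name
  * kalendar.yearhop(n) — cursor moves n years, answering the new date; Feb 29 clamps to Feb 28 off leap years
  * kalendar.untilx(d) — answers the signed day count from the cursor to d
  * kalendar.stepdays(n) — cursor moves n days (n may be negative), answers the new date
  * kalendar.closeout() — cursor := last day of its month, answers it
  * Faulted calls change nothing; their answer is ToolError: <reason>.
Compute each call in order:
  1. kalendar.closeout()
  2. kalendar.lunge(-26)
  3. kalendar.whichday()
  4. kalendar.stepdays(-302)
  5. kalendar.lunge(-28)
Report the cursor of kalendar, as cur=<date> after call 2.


Answer: cur=2274-08-31

Derivation:
I try closeout: 2276-10-31.
Invoking lunge with n→-26, and observe 2274-08-31.
Next I call whichday, and get Monday.
Invoking stepdays with n→-302, — result: 2273-11-02.
I use lunge with n→-28, → 2271-07-02.


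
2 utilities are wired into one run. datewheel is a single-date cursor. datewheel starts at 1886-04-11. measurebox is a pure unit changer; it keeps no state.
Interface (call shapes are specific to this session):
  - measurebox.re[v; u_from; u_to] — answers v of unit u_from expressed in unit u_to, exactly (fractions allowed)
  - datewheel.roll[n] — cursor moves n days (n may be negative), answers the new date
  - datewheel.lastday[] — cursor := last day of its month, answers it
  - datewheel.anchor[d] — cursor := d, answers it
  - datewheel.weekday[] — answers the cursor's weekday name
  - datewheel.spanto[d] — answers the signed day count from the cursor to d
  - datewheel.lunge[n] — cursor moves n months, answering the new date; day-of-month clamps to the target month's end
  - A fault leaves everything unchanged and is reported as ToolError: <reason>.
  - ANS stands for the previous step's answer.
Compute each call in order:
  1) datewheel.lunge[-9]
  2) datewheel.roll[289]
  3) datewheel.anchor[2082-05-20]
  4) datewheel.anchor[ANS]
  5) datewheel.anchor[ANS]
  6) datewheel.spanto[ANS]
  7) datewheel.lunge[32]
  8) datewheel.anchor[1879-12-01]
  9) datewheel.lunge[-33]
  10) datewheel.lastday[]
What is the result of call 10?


Answer: 1877-03-31

Derivation:
-> lunge(n: -9)
<- 1885-07-11
-> roll(n: 289)
<- 1886-04-26
-> anchor(d: 2082-05-20)
<- 2082-05-20
-> anchor(d: ANS)
<- 2082-05-20
-> anchor(d: ANS)
<- 2082-05-20
-> spanto(d: ANS)
<- 0
-> lunge(n: 32)
<- 2085-01-20
-> anchor(d: 1879-12-01)
<- 1879-12-01
-> lunge(n: -33)
<- 1877-03-01
-> lastday()
<- 1877-03-31


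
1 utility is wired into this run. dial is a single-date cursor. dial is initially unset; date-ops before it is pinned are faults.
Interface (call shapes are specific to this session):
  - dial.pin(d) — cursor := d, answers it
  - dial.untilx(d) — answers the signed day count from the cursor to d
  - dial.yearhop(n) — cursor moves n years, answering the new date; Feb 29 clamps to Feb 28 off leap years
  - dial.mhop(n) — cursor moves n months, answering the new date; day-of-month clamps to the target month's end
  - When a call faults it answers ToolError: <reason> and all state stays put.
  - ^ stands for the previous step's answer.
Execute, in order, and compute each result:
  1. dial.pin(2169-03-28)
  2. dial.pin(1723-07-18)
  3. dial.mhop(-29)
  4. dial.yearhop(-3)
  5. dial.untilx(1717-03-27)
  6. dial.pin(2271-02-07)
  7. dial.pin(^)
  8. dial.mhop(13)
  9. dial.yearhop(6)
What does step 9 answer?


[in] pin d: 2169-03-28
[out] 2169-03-28
[in] pin d: 1723-07-18
[out] 1723-07-18
[in] mhop n: -29
[out] 1721-02-18
[in] yearhop n: -3
[out] 1718-02-18
[in] untilx d: 1717-03-27
[out] -328
[in] pin d: 2271-02-07
[out] 2271-02-07
[in] pin d: ^
[out] 2271-02-07
[in] mhop n: 13
[out] 2272-03-07
[in] yearhop n: 6
[out] 2278-03-07

Answer: 2278-03-07


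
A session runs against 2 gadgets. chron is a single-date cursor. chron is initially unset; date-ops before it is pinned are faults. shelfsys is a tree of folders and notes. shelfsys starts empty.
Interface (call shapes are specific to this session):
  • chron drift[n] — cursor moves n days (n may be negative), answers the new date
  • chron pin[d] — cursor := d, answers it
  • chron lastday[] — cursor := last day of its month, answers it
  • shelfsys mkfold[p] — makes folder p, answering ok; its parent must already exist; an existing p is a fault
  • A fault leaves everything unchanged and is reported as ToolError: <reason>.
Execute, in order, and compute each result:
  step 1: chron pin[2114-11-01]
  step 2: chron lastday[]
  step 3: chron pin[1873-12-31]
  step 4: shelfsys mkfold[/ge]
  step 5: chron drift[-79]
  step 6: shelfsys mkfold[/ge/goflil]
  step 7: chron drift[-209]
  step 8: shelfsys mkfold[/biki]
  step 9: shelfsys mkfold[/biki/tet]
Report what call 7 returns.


// 1. chron pin(d='2114-11-01') => 2114-11-01
// 2. chron lastday() => 2114-11-30
// 3. chron pin(d='1873-12-31') => 1873-12-31
// 4. shelfsys mkfold(p='/ge') => ok
// 5. chron drift(n='-79') => 1873-10-13
// 6. shelfsys mkfold(p='/ge/goflil') => ok
// 7. chron drift(n='-209') => 1873-03-18
// 8. shelfsys mkfold(p='/biki') => ok
// 9. shelfsys mkfold(p='/biki/tet') => ok

Answer: 1873-03-18


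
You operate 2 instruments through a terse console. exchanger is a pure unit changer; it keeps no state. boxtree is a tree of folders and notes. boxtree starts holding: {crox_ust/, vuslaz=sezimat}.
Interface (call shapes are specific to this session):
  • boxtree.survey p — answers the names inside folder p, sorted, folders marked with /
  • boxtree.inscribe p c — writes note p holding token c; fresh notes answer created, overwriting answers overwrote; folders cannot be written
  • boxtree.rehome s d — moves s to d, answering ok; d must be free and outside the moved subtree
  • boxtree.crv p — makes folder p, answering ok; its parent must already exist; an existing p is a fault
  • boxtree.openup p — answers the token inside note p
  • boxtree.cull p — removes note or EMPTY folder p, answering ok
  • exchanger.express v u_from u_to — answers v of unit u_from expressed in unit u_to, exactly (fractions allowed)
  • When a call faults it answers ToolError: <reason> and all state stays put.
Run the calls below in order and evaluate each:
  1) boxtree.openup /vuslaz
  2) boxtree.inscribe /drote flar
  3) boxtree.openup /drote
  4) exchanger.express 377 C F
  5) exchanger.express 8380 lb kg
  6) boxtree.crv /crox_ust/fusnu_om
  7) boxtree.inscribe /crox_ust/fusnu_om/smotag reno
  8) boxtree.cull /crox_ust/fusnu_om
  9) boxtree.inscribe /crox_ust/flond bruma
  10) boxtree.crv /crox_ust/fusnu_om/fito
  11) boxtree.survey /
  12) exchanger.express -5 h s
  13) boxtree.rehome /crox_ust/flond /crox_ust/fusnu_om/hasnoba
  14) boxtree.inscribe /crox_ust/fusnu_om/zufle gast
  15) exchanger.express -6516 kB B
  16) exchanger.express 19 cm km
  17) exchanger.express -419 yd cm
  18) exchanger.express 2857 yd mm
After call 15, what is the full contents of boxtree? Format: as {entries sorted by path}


Answer: {crox_ust/, crox_ust/fusnu_om/, crox_ust/fusnu_om/fito/, crox_ust/fusnu_om/hasnoba=bruma, crox_ust/fusnu_om/smotag=reno, crox_ust/fusnu_om/zufle=gast, drote=flar, vuslaz=sezimat}

Derivation:
Do: boxtree.openup[p='/vuslaz']
See: sezimat
Do: boxtree.inscribe[p='/drote'; c='flar']
See: created
Do: boxtree.openup[p='/drote']
See: flar
Do: exchanger.express[v='377'; u_from='C'; u_to='F']
See: 3553/5
Do: exchanger.express[v='8380'; u_from='lb'; u_to='kg']
See: 19005520303/5000000
Do: boxtree.crv[p='/crox_ust/fusnu_om']
See: ok
Do: boxtree.inscribe[p='/crox_ust/fusnu_om/smotag'; c='reno']
See: created
Do: boxtree.cull[p='/crox_ust/fusnu_om']
See: ToolError: not empty
Do: boxtree.inscribe[p='/crox_ust/flond'; c='bruma']
See: created
Do: boxtree.crv[p='/crox_ust/fusnu_om/fito']
See: ok
Do: boxtree.survey[p='/']
See: [crox_ust/, drote, vuslaz]
Do: exchanger.express[v='-5'; u_from='h'; u_to='s']
See: -18000
Do: boxtree.rehome[s='/crox_ust/flond'; d='/crox_ust/fusnu_om/hasnoba']
See: ok
Do: boxtree.inscribe[p='/crox_ust/fusnu_om/zufle'; c='gast']
See: created
Do: exchanger.express[v='-6516'; u_from='kB'; u_to='B']
See: -6516000
Do: exchanger.express[v='19'; u_from='cm'; u_to='km']
See: 19/100000
Do: exchanger.express[v='-419'; u_from='yd'; u_to='cm']
See: -957834/25
Do: exchanger.express[v='2857'; u_from='yd'; u_to='mm']
See: 13062204/5
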